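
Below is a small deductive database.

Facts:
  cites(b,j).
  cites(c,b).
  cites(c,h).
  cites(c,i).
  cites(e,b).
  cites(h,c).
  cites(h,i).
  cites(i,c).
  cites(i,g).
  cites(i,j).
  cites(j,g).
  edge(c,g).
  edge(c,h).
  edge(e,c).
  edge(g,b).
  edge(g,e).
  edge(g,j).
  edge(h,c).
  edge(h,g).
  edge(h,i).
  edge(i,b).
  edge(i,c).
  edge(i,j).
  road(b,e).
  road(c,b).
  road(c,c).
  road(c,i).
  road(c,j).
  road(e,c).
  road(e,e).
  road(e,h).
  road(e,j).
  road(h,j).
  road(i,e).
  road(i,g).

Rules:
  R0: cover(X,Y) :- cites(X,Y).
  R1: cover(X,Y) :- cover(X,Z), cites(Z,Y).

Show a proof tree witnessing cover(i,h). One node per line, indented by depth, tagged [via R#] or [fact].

round 1: derive cover(b,j) via R0 from cites(b,j)
round 1: derive cover(c,b) via R0 from cites(c,b)
round 1: derive cover(c,h) via R0 from cites(c,h)
round 1: derive cover(c,i) via R0 from cites(c,i)
round 1: derive cover(e,b) via R0 from cites(e,b)
round 1: derive cover(h,c) via R0 from cites(h,c)
round 1: derive cover(h,i) via R0 from cites(h,i)
round 1: derive cover(i,c) via R0 from cites(i,c)
round 1: derive cover(i,g) via R0 from cites(i,g)
round 1: derive cover(i,j) via R0 from cites(i,j)
round 1: derive cover(j,g) via R0 from cites(j,g)
round 2: derive cover(b,g) via R1 from cover(b,j), cites(j,g)
round 2: derive cover(c,c) via R1 from cover(c,h), cites(h,c)
round 2: derive cover(c,g) via R1 from cover(c,i), cites(i,g)
round 2: derive cover(c,j) via R1 from cover(c,b), cites(b,j)
round 2: derive cover(e,j) via R1 from cover(e,b), cites(b,j)
round 2: derive cover(h,b) via R1 from cover(h,c), cites(c,b)
round 2: derive cover(h,g) via R1 from cover(h,i), cites(i,g)
round 2: derive cover(h,h) via R1 from cover(h,c), cites(c,h)
round 2: derive cover(h,j) via R1 from cover(h,i), cites(i,j)
round 2: derive cover(i,b) via R1 from cover(i,c), cites(c,b)
round 2: derive cover(i,h) via R1 from cover(i,c), cites(c,h)
round 2: derive cover(i,i) via R1 from cover(i,c), cites(c,i)
round 3: derive cover(e,g) via R1 from cover(e,j), cites(j,g)

cover(i,h)  [via R1]
  cover(i,c)  [via R0]
    cites(i,c)  [fact]
  cites(c,h)  [fact]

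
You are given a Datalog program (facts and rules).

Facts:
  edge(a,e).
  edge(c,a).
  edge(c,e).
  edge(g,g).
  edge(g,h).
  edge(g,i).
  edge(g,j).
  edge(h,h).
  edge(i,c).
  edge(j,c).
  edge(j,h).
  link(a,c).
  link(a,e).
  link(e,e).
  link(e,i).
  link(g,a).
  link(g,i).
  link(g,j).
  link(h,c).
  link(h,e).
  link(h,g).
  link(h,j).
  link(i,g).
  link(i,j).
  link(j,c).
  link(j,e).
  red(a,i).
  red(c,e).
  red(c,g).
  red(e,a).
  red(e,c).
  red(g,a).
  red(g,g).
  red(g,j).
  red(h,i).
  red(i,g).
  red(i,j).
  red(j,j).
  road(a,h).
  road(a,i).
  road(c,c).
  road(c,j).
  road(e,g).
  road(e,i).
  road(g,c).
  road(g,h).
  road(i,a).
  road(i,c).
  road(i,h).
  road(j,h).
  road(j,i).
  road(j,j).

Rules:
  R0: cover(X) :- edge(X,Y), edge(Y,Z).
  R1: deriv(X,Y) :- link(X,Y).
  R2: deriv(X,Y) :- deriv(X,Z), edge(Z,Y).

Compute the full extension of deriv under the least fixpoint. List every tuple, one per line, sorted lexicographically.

round 1: derive deriv(a,c) via R1 from link(a,c)
round 1: derive deriv(a,e) via R1 from link(a,e)
round 1: derive deriv(e,e) via R1 from link(e,e)
round 1: derive deriv(e,i) via R1 from link(e,i)
round 1: derive deriv(g,a) via R1 from link(g,a)
round 1: derive deriv(g,i) via R1 from link(g,i)
round 1: derive deriv(g,j) via R1 from link(g,j)
round 1: derive deriv(h,c) via R1 from link(h,c)
round 1: derive deriv(h,e) via R1 from link(h,e)
round 1: derive deriv(h,g) via R1 from link(h,g)
round 1: derive deriv(h,j) via R1 from link(h,j)
round 1: derive deriv(i,g) via R1 from link(i,g)
round 1: derive deriv(i,j) via R1 from link(i,j)
round 1: derive deriv(j,c) via R1 from link(j,c)
round 1: derive deriv(j,e) via R1 from link(j,e)
round 2: derive deriv(a,a) via R2 from deriv(a,c), edge(c,a)
round 2: derive deriv(e,c) via R2 from deriv(e,i), edge(i,c)
round 2: derive deriv(g,c) via R2 from deriv(g,i), edge(i,c)
round 2: derive deriv(g,e) via R2 from deriv(g,a), edge(a,e)
round 2: derive deriv(g,h) via R2 from deriv(g,j), edge(j,h)
round 2: derive deriv(h,a) via R2 from deriv(h,c), edge(c,a)
round 2: derive deriv(h,h) via R2 from deriv(h,g), edge(g,h)
round 2: derive deriv(h,i) via R2 from deriv(h,g), edge(g,i)
round 2: derive deriv(i,c) via R2 from deriv(i,j), edge(j,c)
round 2: derive deriv(i,h) via R2 from deriv(i,g), edge(g,h)
round 2: derive deriv(i,i) via R2 from deriv(i,g), edge(g,i)
round 2: derive deriv(j,a) via R2 from deriv(j,c), edge(c,a)
round 3: derive deriv(e,a) via R2 from deriv(e,c), edge(c,a)
round 3: derive deriv(i,a) via R2 from deriv(i,c), edge(c,a)
round 3: derive deriv(i,e) via R2 from deriv(i,c), edge(c,e)

deriv(a,a)
deriv(a,c)
deriv(a,e)
deriv(e,a)
deriv(e,c)
deriv(e,e)
deriv(e,i)
deriv(g,a)
deriv(g,c)
deriv(g,e)
deriv(g,h)
deriv(g,i)
deriv(g,j)
deriv(h,a)
deriv(h,c)
deriv(h,e)
deriv(h,g)
deriv(h,h)
deriv(h,i)
deriv(h,j)
deriv(i,a)
deriv(i,c)
deriv(i,e)
deriv(i,g)
deriv(i,h)
deriv(i,i)
deriv(i,j)
deriv(j,a)
deriv(j,c)
deriv(j,e)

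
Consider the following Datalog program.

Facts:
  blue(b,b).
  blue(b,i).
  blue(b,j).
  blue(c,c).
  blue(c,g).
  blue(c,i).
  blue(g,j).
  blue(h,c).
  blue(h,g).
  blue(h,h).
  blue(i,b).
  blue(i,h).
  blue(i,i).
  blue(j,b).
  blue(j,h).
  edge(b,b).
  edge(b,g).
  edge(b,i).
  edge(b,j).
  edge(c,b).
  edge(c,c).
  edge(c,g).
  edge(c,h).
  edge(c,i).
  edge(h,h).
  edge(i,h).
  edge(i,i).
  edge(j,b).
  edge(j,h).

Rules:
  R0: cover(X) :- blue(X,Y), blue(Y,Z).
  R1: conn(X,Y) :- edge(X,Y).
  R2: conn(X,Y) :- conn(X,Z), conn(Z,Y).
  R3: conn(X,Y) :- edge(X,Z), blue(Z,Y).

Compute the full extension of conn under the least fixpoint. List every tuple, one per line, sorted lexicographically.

conn(b,b)
conn(b,c)
conn(b,g)
conn(b,h)
conn(b,i)
conn(b,j)
conn(c,b)
conn(c,c)
conn(c,g)
conn(c,h)
conn(c,i)
conn(c,j)
conn(h,b)
conn(h,c)
conn(h,g)
conn(h,h)
conn(h,i)
conn(h,j)
conn(i,b)
conn(i,c)
conn(i,g)
conn(i,h)
conn(i,i)
conn(i,j)
conn(j,b)
conn(j,c)
conn(j,g)
conn(j,h)
conn(j,i)
conn(j,j)

round 1: derive conn(b,b) via R1 from edge(b,b)
round 1: derive conn(b,g) via R1 from edge(b,g)
round 1: derive conn(b,i) via R1 from edge(b,i)
round 1: derive conn(b,j) via R1 from edge(b,j)
round 1: derive conn(c,b) via R1 from edge(c,b)
round 1: derive conn(c,c) via R1 from edge(c,c)
round 1: derive conn(c,g) via R1 from edge(c,g)
round 1: derive conn(c,h) via R1 from edge(c,h)
round 1: derive conn(c,i) via R1 from edge(c,i)
round 1: derive conn(h,h) via R1 from edge(h,h)
round 1: derive conn(i,h) via R1 from edge(i,h)
round 1: derive conn(i,i) via R1 from edge(i,i)
round 1: derive conn(j,b) via R1 from edge(j,b)
round 1: derive conn(j,h) via R1 from edge(j,h)
round 1: derive conn(b,h) via R3 from edge(b,i), blue(i,h)
round 1: derive conn(c,j) via R3 from edge(c,b), blue(b,j)
round 1: derive conn(h,c) via R3 from edge(h,h), blue(h,c)
round 1: derive conn(h,g) via R3 from edge(h,h), blue(h,g)
round 1: derive conn(i,b) via R3 from edge(i,i), blue(i,b)
round 1: derive conn(i,c) via R3 from edge(i,h), blue(h,c)
round 1: derive conn(i,g) via R3 from edge(i,h), blue(h,g)
round 1: derive conn(j,c) via R3 from edge(j,h), blue(h,c)
round 1: derive conn(j,g) via R3 from edge(j,h), blue(h,g)
round 1: derive conn(j,i) via R3 from edge(j,b), blue(b,i)
round 1: derive conn(j,j) via R3 from edge(j,b), blue(b,j)
round 2: derive conn(b,c) via R2 from conn(b,h), conn(h,c)
round 2: derive conn(h,b) via R2 from conn(h,c), conn(c,b)
round 2: derive conn(h,i) via R2 from conn(h,c), conn(c,i)
round 2: derive conn(h,j) via R2 from conn(h,c), conn(c,j)
round 2: derive conn(i,j) via R2 from conn(i,b), conn(b,j)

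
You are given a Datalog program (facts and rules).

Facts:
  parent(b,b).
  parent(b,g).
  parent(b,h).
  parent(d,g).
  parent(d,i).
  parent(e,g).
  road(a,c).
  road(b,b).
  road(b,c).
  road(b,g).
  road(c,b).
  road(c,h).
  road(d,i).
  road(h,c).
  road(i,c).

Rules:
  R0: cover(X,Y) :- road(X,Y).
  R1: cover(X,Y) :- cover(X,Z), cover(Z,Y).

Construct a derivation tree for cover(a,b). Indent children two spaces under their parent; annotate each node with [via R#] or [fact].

round 1: derive cover(a,c) via R0 from road(a,c)
round 1: derive cover(b,b) via R0 from road(b,b)
round 1: derive cover(b,c) via R0 from road(b,c)
round 1: derive cover(b,g) via R0 from road(b,g)
round 1: derive cover(c,b) via R0 from road(c,b)
round 1: derive cover(c,h) via R0 from road(c,h)
round 1: derive cover(d,i) via R0 from road(d,i)
round 1: derive cover(h,c) via R0 from road(h,c)
round 1: derive cover(i,c) via R0 from road(i,c)
round 2: derive cover(a,b) via R1 from cover(a,c), cover(c,b)
round 2: derive cover(a,h) via R1 from cover(a,c), cover(c,h)
round 2: derive cover(b,h) via R1 from cover(b,c), cover(c,h)
round 2: derive cover(c,c) via R1 from cover(c,b), cover(b,c)
round 2: derive cover(c,g) via R1 from cover(c,b), cover(b,g)
round 2: derive cover(d,c) via R1 from cover(d,i), cover(i,c)
round 2: derive cover(h,b) via R1 from cover(h,c), cover(c,b)
round 2: derive cover(h,h) via R1 from cover(h,c), cover(c,h)
round 2: derive cover(i,b) via R1 from cover(i,c), cover(c,b)
round 2: derive cover(i,h) via R1 from cover(i,c), cover(c,h)
round 3: derive cover(a,g) via R1 from cover(a,b), cover(b,g)
round 3: derive cover(d,b) via R1 from cover(d,c), cover(c,b)
round 3: derive cover(d,g) via R1 from cover(d,c), cover(c,g)
round 3: derive cover(d,h) via R1 from cover(d,c), cover(c,h)
round 3: derive cover(h,g) via R1 from cover(h,b), cover(b,g)
round 3: derive cover(i,g) via R1 from cover(i,b), cover(b,g)

cover(a,b)  [via R1]
  cover(a,c)  [via R0]
    road(a,c)  [fact]
  cover(c,b)  [via R0]
    road(c,b)  [fact]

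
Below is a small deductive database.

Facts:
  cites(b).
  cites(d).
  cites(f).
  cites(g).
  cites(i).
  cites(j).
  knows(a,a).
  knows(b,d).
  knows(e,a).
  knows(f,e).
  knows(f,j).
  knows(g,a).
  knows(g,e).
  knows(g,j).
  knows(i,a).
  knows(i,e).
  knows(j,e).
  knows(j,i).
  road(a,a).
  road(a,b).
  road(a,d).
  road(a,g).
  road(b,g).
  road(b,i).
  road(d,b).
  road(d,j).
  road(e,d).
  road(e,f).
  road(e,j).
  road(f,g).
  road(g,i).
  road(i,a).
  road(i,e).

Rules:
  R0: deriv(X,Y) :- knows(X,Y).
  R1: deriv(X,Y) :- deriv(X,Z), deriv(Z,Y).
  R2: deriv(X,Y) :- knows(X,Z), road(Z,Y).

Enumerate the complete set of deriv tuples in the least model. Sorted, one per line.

deriv(a,a)
deriv(a,b)
deriv(a,d)
deriv(a,e)
deriv(a,f)
deriv(a,g)
deriv(a,i)
deriv(a,j)
deriv(b,a)
deriv(b,b)
deriv(b,d)
deriv(b,e)
deriv(b,f)
deriv(b,g)
deriv(b,i)
deriv(b,j)
deriv(e,a)
deriv(e,b)
deriv(e,d)
deriv(e,e)
deriv(e,f)
deriv(e,g)
deriv(e,i)
deriv(e,j)
deriv(f,a)
deriv(f,b)
deriv(f,d)
deriv(f,e)
deriv(f,f)
deriv(f,g)
deriv(f,i)
deriv(f,j)
deriv(g,a)
deriv(g,b)
deriv(g,d)
deriv(g,e)
deriv(g,f)
deriv(g,g)
deriv(g,i)
deriv(g,j)
deriv(i,a)
deriv(i,b)
deriv(i,d)
deriv(i,e)
deriv(i,f)
deriv(i,g)
deriv(i,i)
deriv(i,j)
deriv(j,a)
deriv(j,b)
deriv(j,d)
deriv(j,e)
deriv(j,f)
deriv(j,g)
deriv(j,i)
deriv(j,j)

round 1: derive deriv(a,a) via R0 from knows(a,a)
round 1: derive deriv(b,d) via R0 from knows(b,d)
round 1: derive deriv(e,a) via R0 from knows(e,a)
round 1: derive deriv(f,e) via R0 from knows(f,e)
round 1: derive deriv(f,j) via R0 from knows(f,j)
round 1: derive deriv(g,a) via R0 from knows(g,a)
round 1: derive deriv(g,e) via R0 from knows(g,e)
round 1: derive deriv(g,j) via R0 from knows(g,j)
round 1: derive deriv(i,a) via R0 from knows(i,a)
round 1: derive deriv(i,e) via R0 from knows(i,e)
round 1: derive deriv(j,e) via R0 from knows(j,e)
round 1: derive deriv(j,i) via R0 from knows(j,i)
round 1: derive deriv(a,b) via R2 from knows(a,a), road(a,b)
round 1: derive deriv(a,d) via R2 from knows(a,a), road(a,d)
round 1: derive deriv(a,g) via R2 from knows(a,a), road(a,g)
round 1: derive deriv(b,b) via R2 from knows(b,d), road(d,b)
round 1: derive deriv(b,j) via R2 from knows(b,d), road(d,j)
round 1: derive deriv(e,b) via R2 from knows(e,a), road(a,b)
round 1: derive deriv(e,d) via R2 from knows(e,a), road(a,d)
round 1: derive deriv(e,g) via R2 from knows(e,a), road(a,g)
round 1: derive deriv(f,d) via R2 from knows(f,e), road(e,d)
round 1: derive deriv(f,f) via R2 from knows(f,e), road(e,f)
round 1: derive deriv(g,b) via R2 from knows(g,a), road(a,b)
round 1: derive deriv(g,d) via R2 from knows(g,a), road(a,d)
round 1: derive deriv(g,f) via R2 from knows(g,e), road(e,f)
round 1: derive deriv(g,g) via R2 from knows(g,a), road(a,g)
round 1: derive deriv(i,b) via R2 from knows(i,a), road(a,b)
round 1: derive deriv(i,d) via R2 from knows(i,a), road(a,d)
round 1: derive deriv(i,f) via R2 from knows(i,e), road(e,f)
round 1: derive deriv(i,g) via R2 from knows(i,a), road(a,g)
round 1: derive deriv(i,j) via R2 from knows(i,e), road(e,j)
round 1: derive deriv(j,a) via R2 from knows(j,i), road(i,a)
round 1: derive deriv(j,d) via R2 from knows(j,e), road(e,d)
round 1: derive deriv(j,f) via R2 from knows(j,e), road(e,f)
round 1: derive deriv(j,j) via R2 from knows(j,e), road(e,j)
round 2: derive deriv(a,e) via R1 from deriv(a,g), deriv(g,e)
round 2: derive deriv(a,f) via R1 from deriv(a,g), deriv(g,f)
round 2: derive deriv(a,j) via R1 from deriv(a,b), deriv(b,j)
round 2: derive deriv(b,a) via R1 from deriv(b,j), deriv(j,a)
round 2: derive deriv(b,e) via R1 from deriv(b,j), deriv(j,e)
round 2: derive deriv(b,f) via R1 from deriv(b,j), deriv(j,f)
round 2: derive deriv(b,i) via R1 from deriv(b,j), deriv(j,i)
round 2: derive deriv(e,e) via R1 from deriv(e,g), deriv(g,e)
round 2: derive deriv(e,f) via R1 from deriv(e,g), deriv(g,f)
round 2: derive deriv(e,j) via R1 from deriv(e,b), deriv(b,j)
round 2: derive deriv(f,a) via R1 from deriv(f,e), deriv(e,a)
round 2: derive deriv(f,b) via R1 from deriv(f,e), deriv(e,b)
round 2: derive deriv(f,g) via R1 from deriv(f,e), deriv(e,g)
round 2: derive deriv(f,i) via R1 from deriv(f,j), deriv(j,i)
round 2: derive deriv(g,i) via R1 from deriv(g,j), deriv(j,i)
round 2: derive deriv(i,i) via R1 from deriv(i,j), deriv(j,i)
round 2: derive deriv(j,b) via R1 from deriv(j,a), deriv(a,b)
round 2: derive deriv(j,g) via R1 from deriv(j,a), deriv(a,g)
round 3: derive deriv(a,i) via R1 from deriv(a,b), deriv(b,i)
round 3: derive deriv(b,g) via R1 from deriv(b,a), deriv(a,g)
round 3: derive deriv(e,i) via R1 from deriv(e,b), deriv(b,i)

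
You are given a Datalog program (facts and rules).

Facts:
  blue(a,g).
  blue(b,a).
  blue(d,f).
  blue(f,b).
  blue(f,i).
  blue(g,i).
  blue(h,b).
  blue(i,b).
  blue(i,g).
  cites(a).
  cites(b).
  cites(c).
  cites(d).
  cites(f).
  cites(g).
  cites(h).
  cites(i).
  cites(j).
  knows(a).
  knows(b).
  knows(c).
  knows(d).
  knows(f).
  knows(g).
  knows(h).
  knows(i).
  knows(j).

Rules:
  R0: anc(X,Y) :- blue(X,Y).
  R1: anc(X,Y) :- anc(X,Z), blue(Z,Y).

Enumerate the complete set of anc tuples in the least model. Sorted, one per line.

round 1: derive anc(a,g) via R0 from blue(a,g)
round 1: derive anc(b,a) via R0 from blue(b,a)
round 1: derive anc(d,f) via R0 from blue(d,f)
round 1: derive anc(f,b) via R0 from blue(f,b)
round 1: derive anc(f,i) via R0 from blue(f,i)
round 1: derive anc(g,i) via R0 from blue(g,i)
round 1: derive anc(h,b) via R0 from blue(h,b)
round 1: derive anc(i,b) via R0 from blue(i,b)
round 1: derive anc(i,g) via R0 from blue(i,g)
round 2: derive anc(a,i) via R1 from anc(a,g), blue(g,i)
round 2: derive anc(b,g) via R1 from anc(b,a), blue(a,g)
round 2: derive anc(d,b) via R1 from anc(d,f), blue(f,b)
round 2: derive anc(d,i) via R1 from anc(d,f), blue(f,i)
round 2: derive anc(f,a) via R1 from anc(f,b), blue(b,a)
round 2: derive anc(f,g) via R1 from anc(f,i), blue(i,g)
round 2: derive anc(g,b) via R1 from anc(g,i), blue(i,b)
round 2: derive anc(g,g) via R1 from anc(g,i), blue(i,g)
round 2: derive anc(h,a) via R1 from anc(h,b), blue(b,a)
round 2: derive anc(i,a) via R1 from anc(i,b), blue(b,a)
round 2: derive anc(i,i) via R1 from anc(i,g), blue(g,i)
round 3: derive anc(a,b) via R1 from anc(a,i), blue(i,b)
round 3: derive anc(b,i) via R1 from anc(b,g), blue(g,i)
round 3: derive anc(d,a) via R1 from anc(d,b), blue(b,a)
round 3: derive anc(d,g) via R1 from anc(d,i), blue(i,g)
round 3: derive anc(g,a) via R1 from anc(g,b), blue(b,a)
round 3: derive anc(h,g) via R1 from anc(h,a), blue(a,g)
round 4: derive anc(a,a) via R1 from anc(a,b), blue(b,a)
round 4: derive anc(b,b) via R1 from anc(b,i), blue(i,b)
round 4: derive anc(h,i) via R1 from anc(h,g), blue(g,i)

anc(a,a)
anc(a,b)
anc(a,g)
anc(a,i)
anc(b,a)
anc(b,b)
anc(b,g)
anc(b,i)
anc(d,a)
anc(d,b)
anc(d,f)
anc(d,g)
anc(d,i)
anc(f,a)
anc(f,b)
anc(f,g)
anc(f,i)
anc(g,a)
anc(g,b)
anc(g,g)
anc(g,i)
anc(h,a)
anc(h,b)
anc(h,g)
anc(h,i)
anc(i,a)
anc(i,b)
anc(i,g)
anc(i,i)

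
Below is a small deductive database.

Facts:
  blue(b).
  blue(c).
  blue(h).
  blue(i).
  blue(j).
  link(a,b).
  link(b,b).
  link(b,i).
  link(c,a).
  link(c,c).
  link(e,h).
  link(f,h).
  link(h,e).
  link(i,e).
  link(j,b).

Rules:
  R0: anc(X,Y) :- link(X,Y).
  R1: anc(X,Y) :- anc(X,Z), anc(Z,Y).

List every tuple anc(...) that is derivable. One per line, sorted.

anc(a,b)
anc(a,e)
anc(a,h)
anc(a,i)
anc(b,b)
anc(b,e)
anc(b,h)
anc(b,i)
anc(c,a)
anc(c,b)
anc(c,c)
anc(c,e)
anc(c,h)
anc(c,i)
anc(e,e)
anc(e,h)
anc(f,e)
anc(f,h)
anc(h,e)
anc(h,h)
anc(i,e)
anc(i,h)
anc(j,b)
anc(j,e)
anc(j,h)
anc(j,i)

round 1: derive anc(a,b) via R0 from link(a,b)
round 1: derive anc(b,b) via R0 from link(b,b)
round 1: derive anc(b,i) via R0 from link(b,i)
round 1: derive anc(c,a) via R0 from link(c,a)
round 1: derive anc(c,c) via R0 from link(c,c)
round 1: derive anc(e,h) via R0 from link(e,h)
round 1: derive anc(f,h) via R0 from link(f,h)
round 1: derive anc(h,e) via R0 from link(h,e)
round 1: derive anc(i,e) via R0 from link(i,e)
round 1: derive anc(j,b) via R0 from link(j,b)
round 2: derive anc(a,i) via R1 from anc(a,b), anc(b,i)
round 2: derive anc(b,e) via R1 from anc(b,i), anc(i,e)
round 2: derive anc(c,b) via R1 from anc(c,a), anc(a,b)
round 2: derive anc(e,e) via R1 from anc(e,h), anc(h,e)
round 2: derive anc(f,e) via R1 from anc(f,h), anc(h,e)
round 2: derive anc(h,h) via R1 from anc(h,e), anc(e,h)
round 2: derive anc(i,h) via R1 from anc(i,e), anc(e,h)
round 2: derive anc(j,i) via R1 from anc(j,b), anc(b,i)
round 3: derive anc(a,e) via R1 from anc(a,b), anc(b,e)
round 3: derive anc(a,h) via R1 from anc(a,i), anc(i,h)
round 3: derive anc(b,h) via R1 from anc(b,e), anc(e,h)
round 3: derive anc(c,e) via R1 from anc(c,b), anc(b,e)
round 3: derive anc(c,i) via R1 from anc(c,a), anc(a,i)
round 3: derive anc(j,e) via R1 from anc(j,b), anc(b,e)
round 3: derive anc(j,h) via R1 from anc(j,i), anc(i,h)
round 4: derive anc(c,h) via R1 from anc(c,a), anc(a,h)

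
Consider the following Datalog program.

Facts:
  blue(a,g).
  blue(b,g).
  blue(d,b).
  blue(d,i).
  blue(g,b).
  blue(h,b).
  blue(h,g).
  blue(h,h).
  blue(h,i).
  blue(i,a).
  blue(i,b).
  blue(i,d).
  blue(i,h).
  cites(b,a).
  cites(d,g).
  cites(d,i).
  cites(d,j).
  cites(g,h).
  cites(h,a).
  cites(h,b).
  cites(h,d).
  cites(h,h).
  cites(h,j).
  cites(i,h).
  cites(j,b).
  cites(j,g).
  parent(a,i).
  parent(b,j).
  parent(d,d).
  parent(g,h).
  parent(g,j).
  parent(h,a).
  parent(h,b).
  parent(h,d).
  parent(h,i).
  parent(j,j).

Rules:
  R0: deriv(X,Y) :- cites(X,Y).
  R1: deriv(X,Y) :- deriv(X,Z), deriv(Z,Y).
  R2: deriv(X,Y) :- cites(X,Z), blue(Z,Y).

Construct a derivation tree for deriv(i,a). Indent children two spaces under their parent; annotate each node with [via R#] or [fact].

round 1: derive deriv(b,a) via R0 from cites(b,a)
round 1: derive deriv(d,g) via R0 from cites(d,g)
round 1: derive deriv(d,i) via R0 from cites(d,i)
round 1: derive deriv(d,j) via R0 from cites(d,j)
round 1: derive deriv(g,h) via R0 from cites(g,h)
round 1: derive deriv(h,a) via R0 from cites(h,a)
round 1: derive deriv(h,b) via R0 from cites(h,b)
round 1: derive deriv(h,d) via R0 from cites(h,d)
round 1: derive deriv(h,h) via R0 from cites(h,h)
round 1: derive deriv(h,j) via R0 from cites(h,j)
round 1: derive deriv(i,h) via R0 from cites(i,h)
round 1: derive deriv(j,b) via R0 from cites(j,b)
round 1: derive deriv(j,g) via R0 from cites(j,g)
round 1: derive deriv(b,g) via R2 from cites(b,a), blue(a,g)
round 1: derive deriv(d,a) via R2 from cites(d,i), blue(i,a)
round 1: derive deriv(d,b) via R2 from cites(d,g), blue(g,b)
round 1: derive deriv(d,d) via R2 from cites(d,i), blue(i,d)
round 1: derive deriv(d,h) via R2 from cites(d,i), blue(i,h)
round 1: derive deriv(g,b) via R2 from cites(g,h), blue(h,b)
round 1: derive deriv(g,g) via R2 from cites(g,h), blue(h,g)
round 1: derive deriv(g,i) via R2 from cites(g,h), blue(h,i)
round 1: derive deriv(h,g) via R2 from cites(h,a), blue(a,g)
round 1: derive deriv(h,i) via R2 from cites(h,d), blue(d,i)
round 1: derive deriv(i,b) via R2 from cites(i,h), blue(h,b)
round 1: derive deriv(i,g) via R2 from cites(i,h), blue(h,g)
round 1: derive deriv(i,i) via R2 from cites(i,h), blue(h,i)
round 2: derive deriv(b,b) via R1 from deriv(b,g), deriv(g,b)
round 2: derive deriv(b,h) via R1 from deriv(b,g), deriv(g,h)
round 2: derive deriv(b,i) via R1 from deriv(b,g), deriv(g,i)
round 2: derive deriv(g,a) via R1 from deriv(g,b), deriv(b,a)
round 2: derive deriv(g,d) via R1 from deriv(g,h), deriv(h,d)
round 2: derive deriv(g,j) via R1 from deriv(g,h), deriv(h,j)
round 2: derive deriv(i,a) via R1 from deriv(i,b), deriv(b,a)
round 2: derive deriv(i,d) via R1 from deriv(i,h), deriv(h,d)
round 2: derive deriv(i,j) via R1 from deriv(i,h), deriv(h,j)
round 2: derive deriv(j,a) via R1 from deriv(j,b), deriv(b,a)
round 2: derive deriv(j,h) via R1 from deriv(j,g), deriv(g,h)
round 2: derive deriv(j,i) via R1 from deriv(j,g), deriv(g,i)
round 3: derive deriv(b,d) via R1 from deriv(b,g), deriv(g,d)
round 3: derive deriv(b,j) via R1 from deriv(b,g), deriv(g,j)
round 3: derive deriv(j,d) via R1 from deriv(j,g), deriv(g,d)
round 3: derive deriv(j,j) via R1 from deriv(j,g), deriv(g,j)

deriv(i,a)  [via R1]
  deriv(i,b)  [via R2]
    cites(i,h)  [fact]
    blue(h,b)  [fact]
  deriv(b,a)  [via R0]
    cites(b,a)  [fact]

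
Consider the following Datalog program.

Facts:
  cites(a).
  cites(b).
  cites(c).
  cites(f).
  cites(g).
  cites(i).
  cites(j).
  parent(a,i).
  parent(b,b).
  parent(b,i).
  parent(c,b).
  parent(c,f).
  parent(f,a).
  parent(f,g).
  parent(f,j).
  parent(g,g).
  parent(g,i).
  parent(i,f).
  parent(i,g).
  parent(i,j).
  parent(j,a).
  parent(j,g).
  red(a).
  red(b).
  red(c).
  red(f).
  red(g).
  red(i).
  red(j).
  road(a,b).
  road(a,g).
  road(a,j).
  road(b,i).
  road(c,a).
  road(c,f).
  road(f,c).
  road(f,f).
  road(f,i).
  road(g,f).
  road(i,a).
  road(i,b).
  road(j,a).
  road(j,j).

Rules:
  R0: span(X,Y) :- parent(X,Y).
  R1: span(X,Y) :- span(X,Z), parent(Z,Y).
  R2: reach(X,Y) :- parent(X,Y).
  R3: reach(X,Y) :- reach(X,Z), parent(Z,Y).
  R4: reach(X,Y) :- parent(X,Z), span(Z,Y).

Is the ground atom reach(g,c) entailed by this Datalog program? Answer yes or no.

no

round 1: derive span(a,i) via R0 from parent(a,i)
round 1: derive span(b,b) via R0 from parent(b,b)
round 1: derive span(b,i) via R0 from parent(b,i)
round 1: derive span(c,b) via R0 from parent(c,b)
round 1: derive span(c,f) via R0 from parent(c,f)
round 1: derive span(f,a) via R0 from parent(f,a)
round 1: derive span(f,g) via R0 from parent(f,g)
round 1: derive span(f,j) via R0 from parent(f,j)
round 1: derive span(g,g) via R0 from parent(g,g)
round 1: derive span(g,i) via R0 from parent(g,i)
round 1: derive span(i,f) via R0 from parent(i,f)
round 1: derive span(i,g) via R0 from parent(i,g)
round 1: derive span(i,j) via R0 from parent(i,j)
round 1: derive span(j,a) via R0 from parent(j,a)
round 1: derive span(j,g) via R0 from parent(j,g)
round 1: derive reach(a,i) via R2 from parent(a,i)
round 1: derive reach(b,b) via R2 from parent(b,b)
round 1: derive reach(b,i) via R2 from parent(b,i)
round 1: derive reach(c,b) via R2 from parent(c,b)
round 1: derive reach(c,f) via R2 from parent(c,f)
round 1: derive reach(f,a) via R2 from parent(f,a)
round 1: derive reach(f,g) via R2 from parent(f,g)
round 1: derive reach(f,j) via R2 from parent(f,j)
round 1: derive reach(g,g) via R2 from parent(g,g)
round 1: derive reach(g,i) via R2 from parent(g,i)
round 1: derive reach(i,f) via R2 from parent(i,f)
round 1: derive reach(i,g) via R2 from parent(i,g)
round 1: derive reach(i,j) via R2 from parent(i,j)
round 1: derive reach(j,a) via R2 from parent(j,a)
round 1: derive reach(j,g) via R2 from parent(j,g)
round 2: derive span(a,f) via R1 from span(a,i), parent(i,f)
round 2: derive span(a,g) via R1 from span(a,i), parent(i,g)
round 2: derive span(a,j) via R1 from span(a,i), parent(i,j)
round 2: derive span(b,f) via R1 from span(b,i), parent(i,f)
round 2: derive span(b,g) via R1 from span(b,i), parent(i,g)
round 2: derive span(b,j) via R1 from span(b,i), parent(i,j)
round 2: derive span(c,a) via R1 from span(c,f), parent(f,a)
round 2: derive span(c,g) via R1 from span(c,f), parent(f,g)
round 2: derive span(c,i) via R1 from span(c,b), parent(b,i)
round 2: derive span(c,j) via R1 from span(c,f), parent(f,j)
round 2: derive span(f,i) via R1 from span(f,a), parent(a,i)
round 2: derive span(g,f) via R1 from span(g,i), parent(i,f)
round 2: derive span(g,j) via R1 from span(g,i), parent(i,j)
round 2: derive span(i,a) via R1 from span(i,f), parent(f,a)
round 2: derive span(i,i) via R1 from span(i,g), parent(g,i)
round 2: derive span(j,i) via R1 from span(j,a), parent(a,i)
round 2: derive reach(a,f) via R3 from reach(a,i), parent(i,f)
round 2: derive reach(a,g) via R3 from reach(a,i), parent(i,g)
round 2: derive reach(a,j) via R3 from reach(a,i), parent(i,j)
round 2: derive reach(b,f) via R3 from reach(b,i), parent(i,f)
round 2: derive reach(b,g) via R3 from reach(b,i), parent(i,g)
round 2: derive reach(b,j) via R3 from reach(b,i), parent(i,j)
round 2: derive reach(c,a) via R3 from reach(c,f), parent(f,a)
round 2: derive reach(c,g) via R3 from reach(c,f), parent(f,g)
round 2: derive reach(c,i) via R3 from reach(c,b), parent(b,i)
round 2: derive reach(c,j) via R3 from reach(c,f), parent(f,j)
round 2: derive reach(f,i) via R3 from reach(f,a), parent(a,i)
round 2: derive reach(g,f) via R3 from reach(g,i), parent(i,f)
round 2: derive reach(g,j) via R3 from reach(g,i), parent(i,j)
round 2: derive reach(i,a) via R3 from reach(i,f), parent(f,a)
round 2: derive reach(i,i) via R3 from reach(i,g), parent(g,i)
round 2: derive reach(j,i) via R3 from reach(j,a), parent(a,i)
round 3: derive span(a,a) via R1 from span(a,f), parent(f,a)
round 3: derive span(b,a) via R1 from span(b,f), parent(f,a)
round 3: derive span(f,f) via R1 from span(f,i), parent(i,f)
round 3: derive span(g,a) via R1 from span(g,f), parent(f,a)
round 3: derive span(j,f) via R1 from span(j,i), parent(i,f)
round 3: derive span(j,j) via R1 from span(j,i), parent(i,j)
round 3: derive reach(a,a) via R3 from reach(a,f), parent(f,a)
round 3: derive reach(b,a) via R3 from reach(b,f), parent(f,a)
round 3: derive reach(f,f) via R3 from reach(f,i), parent(i,f)
round 3: derive reach(g,a) via R3 from reach(g,f), parent(f,a)
round 3: derive reach(j,f) via R3 from reach(j,i), parent(i,f)
round 3: derive reach(j,j) via R3 from reach(j,i), parent(i,j)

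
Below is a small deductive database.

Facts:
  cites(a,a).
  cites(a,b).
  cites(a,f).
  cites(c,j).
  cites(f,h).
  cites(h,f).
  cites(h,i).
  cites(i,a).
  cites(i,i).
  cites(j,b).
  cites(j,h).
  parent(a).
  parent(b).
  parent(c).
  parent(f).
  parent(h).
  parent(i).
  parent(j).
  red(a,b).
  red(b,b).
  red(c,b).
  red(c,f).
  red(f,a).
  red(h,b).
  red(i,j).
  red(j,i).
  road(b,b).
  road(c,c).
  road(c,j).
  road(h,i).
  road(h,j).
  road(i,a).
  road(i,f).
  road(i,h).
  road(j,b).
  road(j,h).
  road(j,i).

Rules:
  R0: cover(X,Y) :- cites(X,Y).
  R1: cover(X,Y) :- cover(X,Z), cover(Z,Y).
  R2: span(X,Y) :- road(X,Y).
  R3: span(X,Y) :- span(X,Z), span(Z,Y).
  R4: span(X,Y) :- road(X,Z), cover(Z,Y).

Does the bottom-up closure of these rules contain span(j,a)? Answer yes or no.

yes

round 1: derive cover(a,a) via R0 from cites(a,a)
round 1: derive cover(a,b) via R0 from cites(a,b)
round 1: derive cover(a,f) via R0 from cites(a,f)
round 1: derive cover(c,j) via R0 from cites(c,j)
round 1: derive cover(f,h) via R0 from cites(f,h)
round 1: derive cover(h,f) via R0 from cites(h,f)
round 1: derive cover(h,i) via R0 from cites(h,i)
round 1: derive cover(i,a) via R0 from cites(i,a)
round 1: derive cover(i,i) via R0 from cites(i,i)
round 1: derive cover(j,b) via R0 from cites(j,b)
round 1: derive cover(j,h) via R0 from cites(j,h)
round 1: derive span(b,b) via R2 from road(b,b)
round 1: derive span(c,c) via R2 from road(c,c)
round 1: derive span(c,j) via R2 from road(c,j)
round 1: derive span(h,i) via R2 from road(h,i)
round 1: derive span(h,j) via R2 from road(h,j)
round 1: derive span(i,a) via R2 from road(i,a)
round 1: derive span(i,f) via R2 from road(i,f)
round 1: derive span(i,h) via R2 from road(i,h)
round 1: derive span(j,b) via R2 from road(j,b)
round 1: derive span(j,h) via R2 from road(j,h)
round 1: derive span(j,i) via R2 from road(j,i)
round 2: derive cover(a,h) via R1 from cover(a,f), cover(f,h)
round 2: derive cover(c,b) via R1 from cover(c,j), cover(j,b)
round 2: derive cover(c,h) via R1 from cover(c,j), cover(j,h)
round 2: derive cover(f,f) via R1 from cover(f,h), cover(h,f)
round 2: derive cover(f,i) via R1 from cover(f,h), cover(h,i)
round 2: derive cover(h,a) via R1 from cover(h,i), cover(i,a)
round 2: derive cover(h,h) via R1 from cover(h,f), cover(f,h)
round 2: derive cover(i,b) via R1 from cover(i,a), cover(a,b)
round 2: derive cover(i,f) via R1 from cover(i,a), cover(a,f)
round 2: derive cover(j,f) via R1 from cover(j,h), cover(h,f)
round 2: derive cover(j,i) via R1 from cover(j,h), cover(h,i)
round 2: derive span(c,b) via R3 from span(c,j), span(j,b)
round 2: derive span(c,h) via R3 from span(c,j), span(j,h)
round 2: derive span(c,i) via R3 from span(c,j), span(j,i)
round 2: derive span(h,a) via R3 from span(h,i), span(i,a)
round 2: derive span(h,b) via R3 from span(h,j), span(j,b)
round 2: derive span(h,f) via R3 from span(h,i), span(i,f)
round 2: derive span(h,h) via R3 from span(h,i), span(i,h)
round 2: derive span(i,i) via R3 from span(i,h), span(h,i)
round 2: derive span(i,j) via R3 from span(i,h), span(h,j)
round 2: derive span(j,a) via R3 from span(j,i), span(i,a)
round 2: derive span(j,f) via R3 from span(j,i), span(i,f)
round 2: derive span(j,j) via R3 from span(j,h), span(h,j)
round 2: derive span(i,b) via R4 from road(i,a), cover(a,b)
round 3: derive cover(a,i) via R1 from cover(a,f), cover(f,i)
round 3: derive cover(c,a) via R1 from cover(c,h), cover(h,a)
round 3: derive cover(c,f) via R1 from cover(c,h), cover(h,f)
round 3: derive cover(c,i) via R1 from cover(c,h), cover(h,i)
round 3: derive cover(f,a) via R1 from cover(f,h), cover(h,a)
round 3: derive cover(f,b) via R1 from cover(f,i), cover(i,b)
round 3: derive cover(h,b) via R1 from cover(h,a), cover(a,b)
round 3: derive cover(i,h) via R1 from cover(i,a), cover(a,h)
round 3: derive cover(j,a) via R1 from cover(j,h), cover(h,a)
round 3: derive span(c,a) via R3 from span(c,h), span(h,a)
round 3: derive span(c,f) via R3 from span(c,h), span(h,f)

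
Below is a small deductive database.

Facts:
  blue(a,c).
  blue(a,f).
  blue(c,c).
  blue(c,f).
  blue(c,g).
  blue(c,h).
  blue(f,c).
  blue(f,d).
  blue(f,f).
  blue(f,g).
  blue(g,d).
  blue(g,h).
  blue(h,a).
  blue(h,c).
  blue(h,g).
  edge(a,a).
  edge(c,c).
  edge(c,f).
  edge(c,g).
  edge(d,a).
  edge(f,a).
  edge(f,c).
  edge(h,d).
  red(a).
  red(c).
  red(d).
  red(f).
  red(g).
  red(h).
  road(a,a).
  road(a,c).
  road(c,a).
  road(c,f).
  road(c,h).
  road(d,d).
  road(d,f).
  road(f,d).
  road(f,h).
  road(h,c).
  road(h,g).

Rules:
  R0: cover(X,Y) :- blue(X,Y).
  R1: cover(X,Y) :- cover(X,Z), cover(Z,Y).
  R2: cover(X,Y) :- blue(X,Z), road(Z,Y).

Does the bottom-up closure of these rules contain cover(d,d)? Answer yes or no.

no

round 1: derive cover(a,c) via R0 from blue(a,c)
round 1: derive cover(a,f) via R0 from blue(a,f)
round 1: derive cover(c,c) via R0 from blue(c,c)
round 1: derive cover(c,f) via R0 from blue(c,f)
round 1: derive cover(c,g) via R0 from blue(c,g)
round 1: derive cover(c,h) via R0 from blue(c,h)
round 1: derive cover(f,c) via R0 from blue(f,c)
round 1: derive cover(f,d) via R0 from blue(f,d)
round 1: derive cover(f,f) via R0 from blue(f,f)
round 1: derive cover(f,g) via R0 from blue(f,g)
round 1: derive cover(g,d) via R0 from blue(g,d)
round 1: derive cover(g,h) via R0 from blue(g,h)
round 1: derive cover(h,a) via R0 from blue(h,a)
round 1: derive cover(h,c) via R0 from blue(h,c)
round 1: derive cover(h,g) via R0 from blue(h,g)
round 1: derive cover(a,a) via R2 from blue(a,c), road(c,a)
round 1: derive cover(a,d) via R2 from blue(a,f), road(f,d)
round 1: derive cover(a,h) via R2 from blue(a,c), road(c,h)
round 1: derive cover(c,a) via R2 from blue(c,c), road(c,a)
round 1: derive cover(c,d) via R2 from blue(c,f), road(f,d)
round 1: derive cover(f,a) via R2 from blue(f,c), road(c,a)
round 1: derive cover(f,h) via R2 from blue(f,c), road(c,h)
round 1: derive cover(g,c) via R2 from blue(g,h), road(h,c)
round 1: derive cover(g,f) via R2 from blue(g,d), road(d,f)
round 1: derive cover(g,g) via R2 from blue(g,h), road(h,g)
round 1: derive cover(h,f) via R2 from blue(h,c), road(c,f)
round 1: derive cover(h,h) via R2 from blue(h,c), road(c,h)
round 2: derive cover(a,g) via R1 from cover(a,c), cover(c,g)
round 2: derive cover(g,a) via R1 from cover(g,c), cover(c,a)
round 2: derive cover(h,d) via R1 from cover(h,a), cover(a,d)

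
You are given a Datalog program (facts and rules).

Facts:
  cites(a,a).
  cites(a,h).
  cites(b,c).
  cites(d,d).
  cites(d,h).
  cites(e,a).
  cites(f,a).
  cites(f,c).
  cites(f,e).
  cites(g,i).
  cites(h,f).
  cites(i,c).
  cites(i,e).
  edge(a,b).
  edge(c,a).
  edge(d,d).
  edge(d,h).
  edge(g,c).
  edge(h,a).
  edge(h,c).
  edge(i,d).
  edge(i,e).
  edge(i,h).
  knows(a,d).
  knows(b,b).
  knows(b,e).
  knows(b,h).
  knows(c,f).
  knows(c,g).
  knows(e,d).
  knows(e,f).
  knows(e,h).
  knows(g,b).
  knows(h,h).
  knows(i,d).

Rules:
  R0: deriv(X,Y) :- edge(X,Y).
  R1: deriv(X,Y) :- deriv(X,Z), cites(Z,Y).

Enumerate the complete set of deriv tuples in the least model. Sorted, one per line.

round 1: derive deriv(a,b) via R0 from edge(a,b)
round 1: derive deriv(c,a) via R0 from edge(c,a)
round 1: derive deriv(d,d) via R0 from edge(d,d)
round 1: derive deriv(d,h) via R0 from edge(d,h)
round 1: derive deriv(g,c) via R0 from edge(g,c)
round 1: derive deriv(h,a) via R0 from edge(h,a)
round 1: derive deriv(h,c) via R0 from edge(h,c)
round 1: derive deriv(i,d) via R0 from edge(i,d)
round 1: derive deriv(i,e) via R0 from edge(i,e)
round 1: derive deriv(i,h) via R0 from edge(i,h)
round 2: derive deriv(a,c) via R1 from deriv(a,b), cites(b,c)
round 2: derive deriv(c,h) via R1 from deriv(c,a), cites(a,h)
round 2: derive deriv(d,f) via R1 from deriv(d,h), cites(h,f)
round 2: derive deriv(h,h) via R1 from deriv(h,a), cites(a,h)
round 2: derive deriv(i,a) via R1 from deriv(i,e), cites(e,a)
round 2: derive deriv(i,f) via R1 from deriv(i,h), cites(h,f)
round 3: derive deriv(c,f) via R1 from deriv(c,h), cites(h,f)
round 3: derive deriv(d,a) via R1 from deriv(d,f), cites(f,a)
round 3: derive deriv(d,c) via R1 from deriv(d,f), cites(f,c)
round 3: derive deriv(d,e) via R1 from deriv(d,f), cites(f,e)
round 3: derive deriv(h,f) via R1 from deriv(h,h), cites(h,f)
round 3: derive deriv(i,c) via R1 from deriv(i,f), cites(f,c)
round 4: derive deriv(c,c) via R1 from deriv(c,f), cites(f,c)
round 4: derive deriv(c,e) via R1 from deriv(c,f), cites(f,e)
round 4: derive deriv(h,e) via R1 from deriv(h,f), cites(f,e)

deriv(a,b)
deriv(a,c)
deriv(c,a)
deriv(c,c)
deriv(c,e)
deriv(c,f)
deriv(c,h)
deriv(d,a)
deriv(d,c)
deriv(d,d)
deriv(d,e)
deriv(d,f)
deriv(d,h)
deriv(g,c)
deriv(h,a)
deriv(h,c)
deriv(h,e)
deriv(h,f)
deriv(h,h)
deriv(i,a)
deriv(i,c)
deriv(i,d)
deriv(i,e)
deriv(i,f)
deriv(i,h)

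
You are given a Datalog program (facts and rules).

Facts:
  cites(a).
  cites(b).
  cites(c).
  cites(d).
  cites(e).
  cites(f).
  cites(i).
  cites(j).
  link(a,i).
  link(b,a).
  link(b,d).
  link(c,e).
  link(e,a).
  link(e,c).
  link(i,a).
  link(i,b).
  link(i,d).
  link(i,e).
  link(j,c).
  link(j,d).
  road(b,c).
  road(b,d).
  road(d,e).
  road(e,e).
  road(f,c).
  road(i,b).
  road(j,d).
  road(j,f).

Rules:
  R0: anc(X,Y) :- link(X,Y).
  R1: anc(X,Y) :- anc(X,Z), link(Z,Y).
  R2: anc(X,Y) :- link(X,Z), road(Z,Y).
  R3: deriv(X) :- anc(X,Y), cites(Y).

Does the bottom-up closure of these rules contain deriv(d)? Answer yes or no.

round 1: derive anc(a,i) via R0 from link(a,i)
round 1: derive anc(b,a) via R0 from link(b,a)
round 1: derive anc(b,d) via R0 from link(b,d)
round 1: derive anc(c,e) via R0 from link(c,e)
round 1: derive anc(e,a) via R0 from link(e,a)
round 1: derive anc(e,c) via R0 from link(e,c)
round 1: derive anc(i,a) via R0 from link(i,a)
round 1: derive anc(i,b) via R0 from link(i,b)
round 1: derive anc(i,d) via R0 from link(i,d)
round 1: derive anc(i,e) via R0 from link(i,e)
round 1: derive anc(j,c) via R0 from link(j,c)
round 1: derive anc(j,d) via R0 from link(j,d)
round 1: derive anc(a,b) via R2 from link(a,i), road(i,b)
round 1: derive anc(b,e) via R2 from link(b,d), road(d,e)
round 1: derive anc(i,c) via R2 from link(i,b), road(b,c)
round 1: derive anc(j,e) via R2 from link(j,d), road(d,e)
round 2: derive anc(a,a) via R1 from anc(a,b), link(b,a)
round 2: derive anc(a,d) via R1 from anc(a,b), link(b,d)
round 2: derive anc(a,e) via R1 from anc(a,i), link(i,e)
round 2: derive anc(b,c) via R1 from anc(b,e), link(e,c)
round 2: derive anc(b,i) via R1 from anc(b,a), link(a,i)
round 2: derive anc(c,a) via R1 from anc(c,e), link(e,a)
round 2: derive anc(c,c) via R1 from anc(c,e), link(e,c)
round 2: derive anc(e,e) via R1 from anc(e,c), link(c,e)
round 2: derive anc(e,i) via R1 from anc(e,a), link(a,i)
round 2: derive anc(i,i) via R1 from anc(i,a), link(a,i)
round 2: derive anc(j,a) via R1 from anc(j,e), link(e,a)
round 2: derive deriv(a) via R3 from anc(a,b), cites(b)
round 2: derive deriv(b) via R3 from anc(b,a), cites(a)
round 2: derive deriv(c) via R3 from anc(c,e), cites(e)
round 2: derive deriv(e) via R3 from anc(e,a), cites(a)
round 2: derive deriv(i) via R3 from anc(i,a), cites(a)
round 2: derive deriv(j) via R3 from anc(j,c), cites(c)
round 3: derive anc(a,c) via R1 from anc(a,e), link(e,c)
round 3: derive anc(b,b) via R1 from anc(b,i), link(i,b)
round 3: derive anc(c,i) via R1 from anc(c,a), link(a,i)
round 3: derive anc(e,b) via R1 from anc(e,i), link(i,b)
round 3: derive anc(e,d) via R1 from anc(e,i), link(i,d)
round 3: derive anc(j,i) via R1 from anc(j,a), link(a,i)
round 4: derive anc(c,b) via R1 from anc(c,i), link(i,b)
round 4: derive anc(c,d) via R1 from anc(c,i), link(i,d)
round 4: derive anc(j,b) via R1 from anc(j,i), link(i,b)

no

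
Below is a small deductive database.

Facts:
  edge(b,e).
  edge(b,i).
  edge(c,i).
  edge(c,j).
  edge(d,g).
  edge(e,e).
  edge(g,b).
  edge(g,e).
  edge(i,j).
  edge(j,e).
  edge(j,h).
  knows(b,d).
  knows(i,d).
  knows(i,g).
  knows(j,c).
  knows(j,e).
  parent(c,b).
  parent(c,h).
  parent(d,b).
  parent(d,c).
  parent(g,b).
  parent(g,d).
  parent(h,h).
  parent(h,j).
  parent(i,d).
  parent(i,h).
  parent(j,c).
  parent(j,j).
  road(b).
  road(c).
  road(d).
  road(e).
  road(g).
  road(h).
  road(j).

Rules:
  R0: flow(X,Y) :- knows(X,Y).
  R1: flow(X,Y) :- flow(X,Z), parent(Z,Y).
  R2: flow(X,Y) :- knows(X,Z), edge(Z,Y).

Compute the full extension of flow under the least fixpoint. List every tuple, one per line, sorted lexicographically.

round 1: derive flow(b,d) via R0 from knows(b,d)
round 1: derive flow(i,d) via R0 from knows(i,d)
round 1: derive flow(i,g) via R0 from knows(i,g)
round 1: derive flow(j,c) via R0 from knows(j,c)
round 1: derive flow(j,e) via R0 from knows(j,e)
round 1: derive flow(b,g) via R2 from knows(b,d), edge(d,g)
round 1: derive flow(i,b) via R2 from knows(i,g), edge(g,b)
round 1: derive flow(i,e) via R2 from knows(i,g), edge(g,e)
round 1: derive flow(j,i) via R2 from knows(j,c), edge(c,i)
round 1: derive flow(j,j) via R2 from knows(j,c), edge(c,j)
round 2: derive flow(b,b) via R1 from flow(b,d), parent(d,b)
round 2: derive flow(b,c) via R1 from flow(b,d), parent(d,c)
round 2: derive flow(i,c) via R1 from flow(i,d), parent(d,c)
round 2: derive flow(j,b) via R1 from flow(j,c), parent(c,b)
round 2: derive flow(j,d) via R1 from flow(j,i), parent(i,d)
round 2: derive flow(j,h) via R1 from flow(j,c), parent(c,h)
round 3: derive flow(b,h) via R1 from flow(b,c), parent(c,h)
round 3: derive flow(i,h) via R1 from flow(i,c), parent(c,h)
round 4: derive flow(b,j) via R1 from flow(b,h), parent(h,j)
round 4: derive flow(i,j) via R1 from flow(i,h), parent(h,j)

flow(b,b)
flow(b,c)
flow(b,d)
flow(b,g)
flow(b,h)
flow(b,j)
flow(i,b)
flow(i,c)
flow(i,d)
flow(i,e)
flow(i,g)
flow(i,h)
flow(i,j)
flow(j,b)
flow(j,c)
flow(j,d)
flow(j,e)
flow(j,h)
flow(j,i)
flow(j,j)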